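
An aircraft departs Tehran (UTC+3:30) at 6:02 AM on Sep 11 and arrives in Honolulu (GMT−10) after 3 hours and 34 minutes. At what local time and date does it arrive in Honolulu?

Convert departure to UTC: 6:02 AM − 3:30 = 2:32 AM UTC on Sep 11.
Add 3 hours 34 minutes travel time → 6:06 AM UTC.
Honolulu is UTC−10:00, so local arrival = 6:06 AM − 10:00 = 8:06 PM on Sep 10.

8:06 PM on September 10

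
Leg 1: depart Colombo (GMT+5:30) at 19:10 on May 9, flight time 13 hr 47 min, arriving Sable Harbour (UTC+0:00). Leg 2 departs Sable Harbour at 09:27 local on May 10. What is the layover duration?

6 hours

Convert departure to UTC: 19:10 − 5:30 = 13:40 UTC on May 9.
Add 13 hours 47 minutes flight time → 03:27 UTC (May 10).
Sable Harbour is UTC+0, so local arrival is the same: 03:27 on May 10.
Layover = 09:27 − 03:27 = 6 hours.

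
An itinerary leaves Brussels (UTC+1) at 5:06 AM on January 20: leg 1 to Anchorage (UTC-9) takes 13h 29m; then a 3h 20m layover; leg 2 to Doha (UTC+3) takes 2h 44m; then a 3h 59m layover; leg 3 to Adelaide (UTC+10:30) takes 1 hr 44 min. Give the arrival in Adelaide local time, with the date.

Convert departure to UTC: 5:06 AM − 1:00 = 4:06 AM UTC on Jan 20.
Add 13 hours and 29 minutes leg 1 → 5:35 PM UTC.
Add 3 hours and 20 minutes layover in Anchorage → 8:55 PM UTC.
Add 2 hours and 44 minutes leg 2 → 11:39 PM UTC.
Add 3 hours and 59 minutes layover in Doha → 3:38 AM UTC (Jan 21).
Add 1 hour and 44 minutes leg 3 → 5:22 AM UTC.
Adelaide is UTC+10:30, so local arrival = 5:22 AM + 10:30 = 3:52 PM on Jan 21.

3:52 PM on January 21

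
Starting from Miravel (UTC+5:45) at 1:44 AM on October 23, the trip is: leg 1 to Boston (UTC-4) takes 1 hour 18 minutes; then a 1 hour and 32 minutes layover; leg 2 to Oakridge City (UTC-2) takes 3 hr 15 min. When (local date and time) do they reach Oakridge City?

Convert departure to UTC: 1:44 AM − 5:45 = 7:59 PM UTC on Oct 22.
Add 1 hour and 18 minutes leg 1 → 9:17 PM UTC.
Add 1 hour 32 minutes layover in Boston → 10:49 PM UTC.
Add 3 hours and 15 minutes leg 2 → 2:04 AM UTC (Oct 23).
Oakridge City is UTC−2:00, so local arrival = 2:04 AM − 2:00 = 12:04 AM on Oct 23.

12:04 AM on Oct 23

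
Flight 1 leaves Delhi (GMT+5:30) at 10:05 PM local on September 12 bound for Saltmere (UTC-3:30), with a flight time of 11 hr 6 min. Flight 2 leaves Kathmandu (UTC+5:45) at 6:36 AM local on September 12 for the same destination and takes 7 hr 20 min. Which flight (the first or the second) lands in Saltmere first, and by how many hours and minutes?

the second, by 19 hours 30 minutes

Flight 1 in UTC: 10:05 PM − 5:30 = 4:35 PM on Sep 12.
+11 hours and 6 minutes → arrive 3:41 AM UTC on Sep 13.
Flight 2 in UTC: 6:36 AM − 5:45 = 12:51 AM on Sep 12.
+7 hours 20 minutes → arrive 8:11 AM UTC on Sep 12.
Flight 2 lands earlier by 19 hours 30 minutes.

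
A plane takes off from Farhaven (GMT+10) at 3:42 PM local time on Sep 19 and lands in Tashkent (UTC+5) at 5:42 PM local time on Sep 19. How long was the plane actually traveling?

7 hours

Departure in UTC: 3:42 PM − 10:00 = 5:42 AM on Sep 19.
Arrival in UTC: 5:42 PM − 5:00 = 12:42 PM on Sep 19.
Elapsed = 12:42 PM − 5:42 AM = 7 hours.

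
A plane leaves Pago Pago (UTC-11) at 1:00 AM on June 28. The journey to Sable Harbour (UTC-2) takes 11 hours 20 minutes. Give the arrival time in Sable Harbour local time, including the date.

9:20 PM on June 28

Convert departure to UTC: 1:00 AM + 11:00 = 12:00 PM UTC on Jun 28.
Add 11 hours and 20 minutes travel time → 11:20 PM UTC.
Sable Harbour is UTC−2:00, so local arrival = 11:20 PM − 2:00 = 9:20 PM on Jun 28.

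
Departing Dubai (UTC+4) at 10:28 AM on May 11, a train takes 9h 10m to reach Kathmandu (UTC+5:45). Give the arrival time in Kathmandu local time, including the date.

9:23 PM on May 11

Kathmandu is 1:45 ahead of Dubai.
After 9 hours and 10 minutes it is 7:38 PM in Dubai.
Shift by the zone difference: 7:38 PM + 1:45 = 9:23 PM on May 11 in Kathmandu.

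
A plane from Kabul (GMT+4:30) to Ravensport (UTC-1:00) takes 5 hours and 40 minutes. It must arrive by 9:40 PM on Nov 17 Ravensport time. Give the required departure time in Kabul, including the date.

9:30 PM on November 17

Target arrival in UTC: 9:40 PM + 1:00 = 10:40 PM on Nov 17.
Subtract 5 hours and 40 minutes → departure 5:00 PM UTC on Nov 17.
Kabul is UTC+4:30: 5:00 PM + 4:30 = 9:30 PM on Nov 17.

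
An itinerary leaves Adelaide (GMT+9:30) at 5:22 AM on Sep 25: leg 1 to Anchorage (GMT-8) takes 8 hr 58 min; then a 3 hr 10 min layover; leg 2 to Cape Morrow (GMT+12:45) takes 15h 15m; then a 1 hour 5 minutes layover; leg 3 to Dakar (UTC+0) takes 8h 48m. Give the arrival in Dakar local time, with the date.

9:08 AM on Sep 26

Convert departure to UTC: 5:22 AM − 9:30 = 7:52 PM UTC on Sep 24.
Add 8 hours and 58 minutes leg 1 → 4:50 AM UTC (Sep 25).
Add 3 hours 10 minutes layover in Anchorage → 8:00 AM UTC.
Add 15 hours 15 minutes leg 2 → 11:15 PM UTC.
Add 1 hour 5 minutes layover in Cape Morrow → 12:20 AM UTC (Sep 26).
Add 8 hours and 48 minutes leg 3 → 9:08 AM UTC.
Dakar is UTC+0, so local arrival is the same: 9:08 AM on Sep 26.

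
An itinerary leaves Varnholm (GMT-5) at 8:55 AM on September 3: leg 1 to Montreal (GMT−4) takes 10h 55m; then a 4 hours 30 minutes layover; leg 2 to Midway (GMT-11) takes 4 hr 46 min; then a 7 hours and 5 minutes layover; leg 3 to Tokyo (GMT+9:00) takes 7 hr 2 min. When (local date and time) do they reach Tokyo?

9:13 AM on Sep 5

Convert departure to UTC: 8:55 AM + 5:00 = 1:55 PM UTC on Sep 3.
Add 10 hours and 55 minutes leg 1 → 12:50 AM UTC (Sep 4).
Add 4 hours and 30 minutes layover in Montreal → 5:20 AM UTC.
Add 4 hours 46 minutes leg 2 → 10:06 AM UTC.
Add 7 hours 5 minutes layover in Midway → 5:11 PM UTC.
Add 7 hours 2 minutes leg 3 → 12:13 AM UTC (Sep 5).
Tokyo is UTC+9:00, so local arrival = 12:13 AM + 9:00 = 9:13 AM on Sep 5.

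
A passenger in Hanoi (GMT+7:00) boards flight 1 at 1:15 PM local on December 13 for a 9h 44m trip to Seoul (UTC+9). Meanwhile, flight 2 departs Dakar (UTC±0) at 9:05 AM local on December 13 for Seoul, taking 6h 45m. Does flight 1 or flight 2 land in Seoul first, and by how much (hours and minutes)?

Flight 1 in UTC: 1:15 PM − 7:00 = 6:15 AM on Dec 13.
+9 hours and 44 minutes → arrive 3:59 PM UTC on Dec 13.
Flight 2 departs at 9:05 AM UTC (Dec 13).
+6 hours and 45 minutes → arrive 3:50 PM UTC on Dec 13.
Flight 2 lands earlier by 9 minutes.

the second, by 9 minutes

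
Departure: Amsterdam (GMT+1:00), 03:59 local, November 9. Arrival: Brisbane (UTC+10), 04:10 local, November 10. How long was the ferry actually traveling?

15 hours 11 minutes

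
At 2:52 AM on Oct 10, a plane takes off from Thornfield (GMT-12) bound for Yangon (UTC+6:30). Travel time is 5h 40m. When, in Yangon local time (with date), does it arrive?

Convert departure to UTC: 2:52 AM + 12:00 = 2:52 PM UTC on Oct 10.
Add 5 hours 40 minutes travel time → 8:32 PM UTC.
Yangon is UTC+6:30, so local arrival = 8:32 PM + 6:30 = 3:02 AM on Oct 11.

3:02 AM on Oct 11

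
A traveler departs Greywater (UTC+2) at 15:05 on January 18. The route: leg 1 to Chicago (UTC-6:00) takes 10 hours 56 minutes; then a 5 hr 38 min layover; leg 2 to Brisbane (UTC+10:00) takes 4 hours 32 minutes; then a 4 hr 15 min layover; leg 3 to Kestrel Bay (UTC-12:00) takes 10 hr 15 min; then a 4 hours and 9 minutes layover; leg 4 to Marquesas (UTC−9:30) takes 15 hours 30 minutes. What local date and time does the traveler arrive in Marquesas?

10:50 on Jan 20

Convert departure to UTC: 15:05 − 2:00 = 13:05 UTC on Jan 18.
Add 10 hours and 56 minutes leg 1 → 00:01 UTC (Jan 19).
Add 5 hours 38 minutes layover in Chicago → 05:39 UTC.
Add 4 hours and 32 minutes leg 2 → 10:11 UTC.
Add 4 hours and 15 minutes layover in Brisbane → 14:26 UTC.
Add 10 hours 15 minutes leg 3 → 00:41 UTC (Jan 20).
Add 4 hours 9 minutes layover in Kestrel Bay → 04:50 UTC.
Add 15 hours 30 minutes leg 4 → 20:20 UTC.
Marquesas is UTC−9:30, so local arrival = 20:20 − 9:30 = 10:50 on Jan 20.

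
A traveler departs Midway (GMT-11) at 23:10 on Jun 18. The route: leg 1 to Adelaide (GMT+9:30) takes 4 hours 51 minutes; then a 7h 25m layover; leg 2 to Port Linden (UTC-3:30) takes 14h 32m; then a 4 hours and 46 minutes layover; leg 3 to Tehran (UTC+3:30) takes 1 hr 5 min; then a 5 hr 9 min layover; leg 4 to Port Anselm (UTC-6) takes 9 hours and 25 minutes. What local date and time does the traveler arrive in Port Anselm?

Convert departure to UTC: 23:10 + 11:00 = 10:10 UTC on Jun 19.
Add 4 hours 51 minutes leg 1 → 15:01 UTC.
Add 7 hours and 25 minutes layover in Adelaide → 22:26 UTC.
Add 14 hours and 32 minutes leg 2 → 12:58 UTC (Jun 20).
Add 4 hours and 46 minutes layover in Port Linden → 17:44 UTC.
Add 1 hour 5 minutes leg 3 → 18:49 UTC.
Add 5 hours and 9 minutes layover in Tehran → 23:58 UTC.
Add 9 hours and 25 minutes leg 4 → 09:23 UTC (Jun 21).
Port Anselm is UTC−6:00, so local arrival = 09:23 − 6:00 = 03:23 on Jun 21.

03:23 on June 21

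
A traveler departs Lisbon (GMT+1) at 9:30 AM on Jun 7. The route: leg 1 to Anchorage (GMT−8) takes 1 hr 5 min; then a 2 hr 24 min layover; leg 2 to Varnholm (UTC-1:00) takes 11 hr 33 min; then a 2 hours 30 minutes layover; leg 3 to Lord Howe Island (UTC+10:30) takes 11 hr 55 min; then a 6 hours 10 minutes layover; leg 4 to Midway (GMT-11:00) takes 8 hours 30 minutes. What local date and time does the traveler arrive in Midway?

5:37 PM on Jun 8

Convert departure to UTC: 9:30 AM − 1:00 = 8:30 AM UTC on Jun 7.
Add 1 hour and 5 minutes leg 1 → 9:35 AM UTC.
Add 2 hours and 24 minutes layover in Anchorage → 11:59 AM UTC.
Add 11 hours and 33 minutes leg 2 → 11:32 PM UTC.
Add 2 hours 30 minutes layover in Varnholm → 2:02 AM UTC (Jun 8).
Add 11 hours and 55 minutes leg 3 → 1:57 PM UTC.
Add 6 hours and 10 minutes layover in Lord Howe Island → 8:07 PM UTC.
Add 8 hours and 30 minutes leg 4 → 4:37 AM UTC (Jun 9).
Midway is UTC−11:00, so local arrival = 4:37 AM − 11:00 = 5:37 PM on Jun 8.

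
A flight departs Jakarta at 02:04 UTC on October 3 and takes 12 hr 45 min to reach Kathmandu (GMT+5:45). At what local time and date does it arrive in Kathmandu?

20:34 on October 3

Departure is given in UTC: 02:04 on Oct 3.
Add 12 hours and 45 minutes → 14:49 UTC.
Kathmandu is UTC+5:45: 14:49 + 5:45 = 20:34 on Oct 3.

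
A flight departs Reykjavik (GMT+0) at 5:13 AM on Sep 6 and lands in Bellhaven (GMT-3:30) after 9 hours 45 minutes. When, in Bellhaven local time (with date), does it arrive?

Reykjavik is at UTC+0, so departure is already 5:13 AM UTC on Sep 6.
Add 9 hours and 45 minutes travel time → 2:58 PM UTC.
Bellhaven is UTC−3:30, so local arrival = 2:58 PM − 3:30 = 11:28 AM on Sep 6.

11:28 AM on Sep 6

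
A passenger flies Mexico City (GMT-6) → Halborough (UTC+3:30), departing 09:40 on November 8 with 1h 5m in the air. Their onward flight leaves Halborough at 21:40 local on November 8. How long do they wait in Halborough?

1 hour 25 minutes

Convert departure to UTC: 09:40 + 6:00 = 15:40 UTC on Nov 8.
Add 1 hour 5 minutes flight time → 16:45 UTC.
Halborough is UTC+3:30, so local arrival = 16:45 + 3:30 = 20:15 on Nov 8.
Layover = 21:40 − 20:15 = 1 hour 25 minutes.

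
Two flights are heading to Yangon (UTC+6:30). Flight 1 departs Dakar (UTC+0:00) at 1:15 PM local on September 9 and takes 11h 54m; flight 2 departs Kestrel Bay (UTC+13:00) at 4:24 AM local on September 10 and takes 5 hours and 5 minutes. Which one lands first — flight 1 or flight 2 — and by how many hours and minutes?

the second, by 4 hours 40 minutes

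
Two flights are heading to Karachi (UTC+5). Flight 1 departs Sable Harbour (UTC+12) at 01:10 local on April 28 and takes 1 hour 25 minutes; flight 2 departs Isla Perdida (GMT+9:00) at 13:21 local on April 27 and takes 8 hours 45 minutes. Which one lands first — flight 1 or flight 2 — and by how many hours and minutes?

Flight 1 in UTC: 01:10 − 12:00 = 13:10 on Apr 27.
+1 hour and 25 minutes → arrive 14:35 UTC on Apr 27.
Flight 2 in UTC: 13:21 − 9:00 = 04:21 on Apr 27.
+8 hours and 45 minutes → arrive 13:06 UTC on Apr 27.
Flight 2 lands earlier by 1 hour 29 minutes.

the second, by 1 hour 29 minutes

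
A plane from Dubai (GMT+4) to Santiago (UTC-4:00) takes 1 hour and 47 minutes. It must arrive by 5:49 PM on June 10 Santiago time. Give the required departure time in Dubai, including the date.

Target arrival in UTC: 5:49 PM + 4:00 = 9:49 PM on Jun 10.
Subtract 1 hour and 47 minutes → departure 8:02 PM UTC on Jun 10.
Dubai is UTC+4:00: 8:02 PM + 4:00 = 12:02 AM on Jun 11.

12:02 AM on Jun 11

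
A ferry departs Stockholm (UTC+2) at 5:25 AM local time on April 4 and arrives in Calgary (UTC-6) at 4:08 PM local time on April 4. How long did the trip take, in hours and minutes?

Calgary is 8:00 behind Stockholm.
Clock-face elapsed time (ignoring zones) is 10 hours 43 minutes.
Actual elapsed = 10 hours 43 minutes + 8:00 = 18 hours 43 minutes.

18 hours 43 minutes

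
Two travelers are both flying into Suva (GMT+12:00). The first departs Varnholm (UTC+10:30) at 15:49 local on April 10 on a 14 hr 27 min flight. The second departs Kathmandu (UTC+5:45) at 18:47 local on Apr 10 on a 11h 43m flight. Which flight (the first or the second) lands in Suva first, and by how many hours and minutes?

the first, by 4 hours 59 minutes

Flight 1 in UTC: 15:49 − 10:30 = 05:19 on Apr 10.
+14 hours 27 minutes → arrive 19:46 UTC on Apr 10.
Flight 2 in UTC: 18:47 − 5:45 = 13:02 on Apr 10.
+11 hours 43 minutes → arrive 00:45 UTC on Apr 11.
Flight 1 lands earlier by 4 hours 59 minutes.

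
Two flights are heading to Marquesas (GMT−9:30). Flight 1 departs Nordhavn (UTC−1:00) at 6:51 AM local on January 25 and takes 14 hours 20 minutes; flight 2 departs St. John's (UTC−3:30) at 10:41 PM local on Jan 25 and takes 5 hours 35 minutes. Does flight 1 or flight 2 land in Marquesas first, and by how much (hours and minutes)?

Flight 1 in UTC: 6:51 AM + 1:00 = 7:51 AM on Jan 25.
+14 hours 20 minutes → arrive 10:11 PM UTC on Jan 25.
Flight 2 in UTC: 10:41 PM + 3:30 = 2:11 AM on Jan 26.
+5 hours and 35 minutes → arrive 7:46 AM UTC on Jan 26.
Flight 1 lands earlier by 9 hours 35 minutes.

the first, by 9 hours 35 minutes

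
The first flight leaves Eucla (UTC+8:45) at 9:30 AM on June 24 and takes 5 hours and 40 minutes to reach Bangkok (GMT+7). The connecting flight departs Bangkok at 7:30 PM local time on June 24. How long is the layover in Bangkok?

6 hours 5 minutes

Convert departure to UTC: 9:30 AM − 8:45 = 12:45 AM UTC on Jun 24.
Add 5 hours 40 minutes flight time → 6:25 AM UTC.
Bangkok is UTC+7:00, so local arrival = 6:25 AM + 7:00 = 1:25 PM on Jun 24.
Layover = 7:30 PM − 1:25 PM = 6 hours 5 minutes.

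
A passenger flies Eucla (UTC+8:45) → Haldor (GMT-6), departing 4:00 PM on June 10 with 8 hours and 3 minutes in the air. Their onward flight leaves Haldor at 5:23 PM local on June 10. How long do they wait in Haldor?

8 hours 5 minutes

Convert departure to UTC: 4:00 PM − 8:45 = 7:15 AM UTC on Jun 10.
Add 8 hours and 3 minutes flight time → 3:18 PM UTC.
Haldor is UTC−6:00, so local arrival = 3:18 PM − 6:00 = 9:18 AM on Jun 10.
Layover = 5:23 PM − 9:18 AM = 8 hours 5 minutes.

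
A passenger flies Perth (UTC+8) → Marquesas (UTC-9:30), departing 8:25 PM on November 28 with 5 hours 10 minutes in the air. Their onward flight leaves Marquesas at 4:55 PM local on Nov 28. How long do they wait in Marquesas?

8 hours 50 minutes

Convert departure to UTC: 8:25 PM − 8:00 = 12:25 PM UTC on Nov 28.
Add 5 hours 10 minutes flight time → 5:35 PM UTC.
Marquesas is UTC−9:30, so local arrival = 5:35 PM − 9:30 = 8:05 AM on Nov 28.
Layover = 4:55 PM − 8:05 AM = 8 hours 50 minutes.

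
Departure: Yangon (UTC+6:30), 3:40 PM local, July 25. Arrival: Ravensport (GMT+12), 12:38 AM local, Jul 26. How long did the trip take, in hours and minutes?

3 hours 28 minutes

Ravensport is 5:30 ahead of Yangon.
Clock-face elapsed time (ignoring zones) is 8 hours 58 minutes.
Actual elapsed = 8 hours 58 minutes − 5:30 = 3 hours 28 minutes.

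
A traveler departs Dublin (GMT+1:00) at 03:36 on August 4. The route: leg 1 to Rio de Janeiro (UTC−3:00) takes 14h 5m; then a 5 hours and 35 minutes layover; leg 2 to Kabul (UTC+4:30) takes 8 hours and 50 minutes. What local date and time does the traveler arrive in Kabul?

11:36 on August 5

Convert departure to UTC: 03:36 − 1:00 = 02:36 UTC on Aug 4.
Add 14 hours 5 minutes leg 1 → 16:41 UTC.
Add 5 hours 35 minutes layover in Rio de Janeiro → 22:16 UTC.
Add 8 hours 50 minutes leg 2 → 07:06 UTC (Aug 5).
Kabul is UTC+4:30, so local arrival = 07:06 + 4:30 = 11:36 on Aug 5.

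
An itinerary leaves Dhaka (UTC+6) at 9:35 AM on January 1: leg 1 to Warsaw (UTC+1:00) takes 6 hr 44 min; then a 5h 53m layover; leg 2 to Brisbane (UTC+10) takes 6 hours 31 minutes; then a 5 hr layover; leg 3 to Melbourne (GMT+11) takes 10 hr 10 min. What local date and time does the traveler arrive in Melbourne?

12:53 AM on January 3

Convert departure to UTC: 9:35 AM − 6:00 = 3:35 AM UTC on Jan 1.
Add 6 hours 44 minutes leg 1 → 10:19 AM UTC.
Add 5 hours 53 minutes layover in Warsaw → 4:12 PM UTC.
Add 6 hours 31 minutes leg 2 → 10:43 PM UTC.
Add 5 hours layover in Brisbane → 3:43 AM UTC (Jan 2).
Add 10 hours 10 minutes leg 3 → 1:53 PM UTC.
Melbourne is UTC+11:00, so local arrival = 1:53 PM + 11:00 = 12:53 AM on Jan 3.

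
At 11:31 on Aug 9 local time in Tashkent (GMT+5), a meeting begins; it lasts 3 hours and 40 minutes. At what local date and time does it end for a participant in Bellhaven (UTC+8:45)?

Bellhaven is 3:45 ahead of Tashkent.
After 3 hours 40 minutes it is 15:11 in Tashkent.
Shift by the zone difference: 15:11 + 3:45 = 18:56 on Aug 9 in Bellhaven.

18:56 on August 9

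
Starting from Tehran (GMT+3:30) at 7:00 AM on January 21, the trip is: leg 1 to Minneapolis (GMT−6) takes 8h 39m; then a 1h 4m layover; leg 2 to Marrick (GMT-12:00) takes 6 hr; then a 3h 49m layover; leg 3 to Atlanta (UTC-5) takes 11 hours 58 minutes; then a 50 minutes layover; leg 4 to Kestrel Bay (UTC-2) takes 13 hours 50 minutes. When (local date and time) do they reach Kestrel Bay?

Convert departure to UTC: 7:00 AM − 3:30 = 3:30 AM UTC on Jan 21.
Add 8 hours 39 minutes leg 1 → 12:09 PM UTC.
Add 1 hour 4 minutes layover in Minneapolis → 1:13 PM UTC.
Add 6 hours leg 2 → 7:13 PM UTC.
Add 3 hours 49 minutes layover in Marrick → 11:02 PM UTC.
Add 11 hours 58 minutes leg 3 → 11:00 AM UTC (Jan 22).
Add 50 minutes layover in Atlanta → 11:50 AM UTC.
Add 13 hours and 50 minutes leg 4 → 1:40 AM UTC (Jan 23).
Kestrel Bay is UTC−2:00, so local arrival = 1:40 AM − 2:00 = 11:40 PM on Jan 22.

11:40 PM on January 22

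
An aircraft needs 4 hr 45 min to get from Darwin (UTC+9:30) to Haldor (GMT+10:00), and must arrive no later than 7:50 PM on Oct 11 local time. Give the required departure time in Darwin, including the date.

Target arrival in UTC: 7:50 PM − 10:00 = 9:50 AM on Oct 11.
Subtract 4 hours and 45 minutes → departure 5:05 AM UTC on Oct 11.
Darwin is UTC+9:30: 5:05 AM + 9:30 = 2:35 PM on Oct 11.

2:35 PM on October 11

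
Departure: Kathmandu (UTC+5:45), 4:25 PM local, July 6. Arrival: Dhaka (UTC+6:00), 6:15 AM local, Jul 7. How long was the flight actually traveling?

13 hours 35 minutes

Departure in UTC: 4:25 PM − 5:45 = 10:40 AM on Jul 6.
Arrival in UTC: 6:15 AM − 6:00 = 12:15 AM on Jul 7.
Elapsed = 12:15 AM − 10:40 AM (+1 day) = 13 hours 35 minutes.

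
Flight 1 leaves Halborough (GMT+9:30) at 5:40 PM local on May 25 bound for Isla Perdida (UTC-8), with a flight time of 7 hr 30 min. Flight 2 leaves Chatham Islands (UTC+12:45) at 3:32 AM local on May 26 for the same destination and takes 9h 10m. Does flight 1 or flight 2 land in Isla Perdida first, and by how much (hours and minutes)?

the first, by 8 hours 17 minutes

Flight 1 in UTC: 5:40 PM − 9:30 = 8:10 AM on May 25.
+7 hours 30 minutes → arrive 3:40 PM UTC on May 25.
Flight 2 in UTC: 3:32 AM − 12:45 = 2:47 PM on May 25.
+9 hours 10 minutes → arrive 11:57 PM UTC on May 25.
Flight 1 lands earlier by 8 hours 17 minutes.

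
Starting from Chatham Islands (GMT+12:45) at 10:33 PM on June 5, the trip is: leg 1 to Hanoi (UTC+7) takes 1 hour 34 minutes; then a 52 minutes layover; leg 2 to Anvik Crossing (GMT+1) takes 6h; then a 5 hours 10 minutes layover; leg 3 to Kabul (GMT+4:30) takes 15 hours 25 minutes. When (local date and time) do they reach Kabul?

7:19 PM on June 6

Convert departure to UTC: 10:33 PM − 12:45 = 9:48 AM UTC on Jun 5.
Add 1 hour 34 minutes leg 1 → 11:22 AM UTC.
Add 52 minutes layover in Hanoi → 12:14 PM UTC.
Add 6 hours leg 2 → 6:14 PM UTC.
Add 5 hours 10 minutes layover in Anvik Crossing → 11:24 PM UTC.
Add 15 hours and 25 minutes leg 3 → 2:49 PM UTC (Jun 6).
Kabul is UTC+4:30, so local arrival = 2:49 PM + 4:30 = 7:19 PM on Jun 6.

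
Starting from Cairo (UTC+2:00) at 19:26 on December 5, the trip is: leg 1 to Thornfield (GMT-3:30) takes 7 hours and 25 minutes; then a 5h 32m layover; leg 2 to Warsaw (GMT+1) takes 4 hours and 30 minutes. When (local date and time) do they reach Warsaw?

11:53 on Dec 6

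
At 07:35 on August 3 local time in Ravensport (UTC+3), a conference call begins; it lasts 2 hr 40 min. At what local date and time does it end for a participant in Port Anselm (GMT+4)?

11:15 on Aug 3

Port Anselm is 1:00 ahead of Ravensport.
After 2 hours and 40 minutes it is 10:15 in Ravensport.
Shift by the zone difference: 10:15 + 1:00 = 11:15 on Aug 3 in Port Anselm.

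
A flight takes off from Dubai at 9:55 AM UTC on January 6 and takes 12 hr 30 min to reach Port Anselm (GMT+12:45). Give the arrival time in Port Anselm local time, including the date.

Departure is given in UTC: 9:55 AM on Jan 6.
Add 12 hours and 30 minutes → 10:25 PM UTC.
Port Anselm is UTC+12:45: 10:25 PM + 12:45 = 11:10 AM on Jan 7.

11:10 AM on Jan 7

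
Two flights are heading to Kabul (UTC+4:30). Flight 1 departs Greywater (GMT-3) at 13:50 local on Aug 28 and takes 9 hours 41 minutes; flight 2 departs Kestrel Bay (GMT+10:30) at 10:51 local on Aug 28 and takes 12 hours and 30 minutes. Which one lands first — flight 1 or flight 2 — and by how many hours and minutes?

the second, by 13 hours 40 minutes

Flight 1 in UTC: 13:50 + 3:00 = 16:50 on Aug 28.
+9 hours 41 minutes → arrive 02:31 UTC on Aug 29.
Flight 2 in UTC: 10:51 − 10:30 = 00:21 on Aug 28.
+12 hours and 30 minutes → arrive 12:51 UTC on Aug 28.
Flight 2 lands earlier by 13 hours 40 minutes.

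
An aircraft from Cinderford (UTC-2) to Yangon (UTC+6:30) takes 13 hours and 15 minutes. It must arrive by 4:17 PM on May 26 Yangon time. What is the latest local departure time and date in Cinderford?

Target arrival in UTC: 4:17 PM − 6:30 = 9:47 AM on May 26.
Subtract 13 hours 15 minutes → departure 8:32 PM UTC on May 25.
Cinderford is UTC−2:00: 8:32 PM − 2:00 = 6:32 PM on May 25.

6:32 PM on May 25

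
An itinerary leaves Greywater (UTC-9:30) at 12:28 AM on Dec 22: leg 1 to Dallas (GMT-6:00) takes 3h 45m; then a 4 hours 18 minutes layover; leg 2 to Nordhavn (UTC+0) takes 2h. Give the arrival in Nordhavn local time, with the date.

8:01 PM on December 22

Convert departure to UTC: 12:28 AM + 9:30 = 9:58 AM UTC on Dec 22.
Add 3 hours 45 minutes leg 1 → 1:43 PM UTC.
Add 4 hours and 18 minutes layover in Dallas → 6:01 PM UTC.
Add 2 hours leg 2 → 8:01 PM UTC.
Nordhavn is UTC+0, so local arrival is the same: 8:01 PM on Dec 22.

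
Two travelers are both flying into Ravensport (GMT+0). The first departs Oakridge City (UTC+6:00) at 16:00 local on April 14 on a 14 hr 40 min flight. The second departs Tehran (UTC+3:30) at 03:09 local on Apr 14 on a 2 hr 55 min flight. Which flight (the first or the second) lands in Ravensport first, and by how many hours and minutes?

the second, by 22 hours 6 minutes

Flight 1 in UTC: 16:00 − 6:00 = 10:00 on Apr 14.
+14 hours 40 minutes → arrive 00:40 UTC on Apr 15.
Flight 2 in UTC: 03:09 − 3:30 = 23:39 on Apr 13.
+2 hours and 55 minutes → arrive 02:34 UTC on Apr 14.
Flight 2 lands earlier by 22 hours 6 minutes.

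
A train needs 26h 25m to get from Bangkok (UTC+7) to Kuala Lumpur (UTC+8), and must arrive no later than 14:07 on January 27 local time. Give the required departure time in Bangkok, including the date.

Target arrival in UTC: 14:07 − 8:00 = 06:07 on Jan 27.
Subtract 26 hours 25 minutes → departure 03:42 UTC on Jan 26.
Bangkok is UTC+7:00: 03:42 + 7:00 = 10:42 on Jan 26.

10:42 on January 26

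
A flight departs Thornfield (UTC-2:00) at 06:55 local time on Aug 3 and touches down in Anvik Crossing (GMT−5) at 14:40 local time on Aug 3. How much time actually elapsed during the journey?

Departure in UTC: 06:55 + 2:00 = 08:55 on Aug 3.
Arrival in UTC: 14:40 + 5:00 = 19:40 on Aug 3.
Elapsed = 19:40 − 08:55 = 10 hours 45 minutes.

10 hours 45 minutes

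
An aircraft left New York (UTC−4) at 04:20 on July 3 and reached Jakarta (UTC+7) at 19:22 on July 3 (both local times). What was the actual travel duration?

4 hours 2 minutes

Departure in UTC: 04:20 + 4:00 = 08:20 on Jul 3.
Arrival in UTC: 19:22 − 7:00 = 12:22 on Jul 3.
Elapsed = 12:22 − 08:20 = 4 hours 2 minutes.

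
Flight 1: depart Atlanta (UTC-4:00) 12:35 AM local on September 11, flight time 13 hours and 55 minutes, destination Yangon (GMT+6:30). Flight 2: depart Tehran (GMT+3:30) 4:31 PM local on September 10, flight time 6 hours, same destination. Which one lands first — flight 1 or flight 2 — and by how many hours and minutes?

the second, by 23 hours 29 minutes

Flight 1 in UTC: 12:35 AM + 4:00 = 4:35 AM on Sep 11.
+13 hours 55 minutes → arrive 6:30 PM UTC on Sep 11.
Flight 2 in UTC: 4:31 PM − 3:30 = 1:01 PM on Sep 10.
+6 hours → arrive 7:01 PM UTC on Sep 10.
Flight 2 lands earlier by 23 hours 29 minutes.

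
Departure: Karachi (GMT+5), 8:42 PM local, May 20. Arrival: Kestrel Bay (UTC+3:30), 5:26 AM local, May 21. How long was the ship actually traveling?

Departure in UTC: 8:42 PM − 5:00 = 3:42 PM on May 20.
Arrival in UTC: 5:26 AM − 3:30 = 1:56 AM on May 21.
Elapsed = 1:56 AM − 3:42 PM (+1 day) = 10 hours 14 minutes.

10 hours 14 minutes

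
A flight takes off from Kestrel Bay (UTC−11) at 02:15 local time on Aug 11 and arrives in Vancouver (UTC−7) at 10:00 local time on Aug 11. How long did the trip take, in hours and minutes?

Departure in UTC: 02:15 + 11:00 = 13:15 on Aug 11.
Arrival in UTC: 10:00 + 7:00 = 17:00 on Aug 11.
Elapsed = 17:00 − 13:15 = 3 hours 45 minutes.

3 hours 45 minutes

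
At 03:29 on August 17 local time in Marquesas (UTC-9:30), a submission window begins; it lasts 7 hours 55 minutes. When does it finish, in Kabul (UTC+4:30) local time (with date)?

Kabul is 14:00 ahead of Marquesas.
After 7 hours and 55 minutes it is 11:24 in Marquesas.
Shift by the zone difference: 11:24 + 14:00 = 01:24 on Aug 18 in Kabul.

01:24 on August 18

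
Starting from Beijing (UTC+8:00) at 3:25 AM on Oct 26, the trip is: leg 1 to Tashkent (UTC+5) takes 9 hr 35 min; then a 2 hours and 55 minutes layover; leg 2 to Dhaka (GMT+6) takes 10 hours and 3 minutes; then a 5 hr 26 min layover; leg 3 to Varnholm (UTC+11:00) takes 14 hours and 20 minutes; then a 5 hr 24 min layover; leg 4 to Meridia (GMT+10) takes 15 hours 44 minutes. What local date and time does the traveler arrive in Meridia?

Convert departure to UTC: 3:25 AM − 8:00 = 7:25 PM UTC on Oct 25.
Add 9 hours and 35 minutes leg 1 → 5:00 AM UTC (Oct 26).
Add 2 hours and 55 minutes layover in Tashkent → 7:55 AM UTC.
Add 10 hours and 3 minutes leg 2 → 5:58 PM UTC.
Add 5 hours and 26 minutes layover in Dhaka → 11:24 PM UTC.
Add 14 hours 20 minutes leg 3 → 1:44 PM UTC (Oct 27).
Add 5 hours 24 minutes layover in Varnholm → 7:08 PM UTC.
Add 15 hours and 44 minutes leg 4 → 10:52 AM UTC (Oct 28).
Meridia is UTC+10:00, so local arrival = 10:52 AM + 10:00 = 8:52 PM on Oct 28.

8:52 PM on October 28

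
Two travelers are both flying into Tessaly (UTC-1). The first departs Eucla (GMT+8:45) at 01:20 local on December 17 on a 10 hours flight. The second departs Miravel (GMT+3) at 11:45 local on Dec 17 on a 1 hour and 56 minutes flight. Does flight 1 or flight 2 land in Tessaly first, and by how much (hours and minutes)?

the first, by 8 hours 6 minutes

Flight 1 in UTC: 01:20 − 8:45 = 16:35 on Dec 16.
+10 hours → arrive 02:35 UTC on Dec 17.
Flight 2 in UTC: 11:45 − 3:00 = 08:45 on Dec 17.
+1 hour 56 minutes → arrive 10:41 UTC on Dec 17.
Flight 1 lands earlier by 8 hours 6 minutes.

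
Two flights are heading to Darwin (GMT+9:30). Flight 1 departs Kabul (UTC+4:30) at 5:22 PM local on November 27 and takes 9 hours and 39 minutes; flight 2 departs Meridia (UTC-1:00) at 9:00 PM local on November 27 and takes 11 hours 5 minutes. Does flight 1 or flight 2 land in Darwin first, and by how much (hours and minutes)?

Flight 1 in UTC: 5:22 PM − 4:30 = 12:52 PM on Nov 27.
+9 hours and 39 minutes → arrive 10:31 PM UTC on Nov 27.
Flight 2 in UTC: 9:00 PM + 1:00 = 10:00 PM on Nov 27.
+11 hours 5 minutes → arrive 9:05 AM UTC on Nov 28.
Flight 1 lands earlier by 10 hours 34 minutes.

the first, by 10 hours 34 minutes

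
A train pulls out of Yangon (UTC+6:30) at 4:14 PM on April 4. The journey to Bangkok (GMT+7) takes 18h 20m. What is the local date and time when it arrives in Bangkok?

11:04 AM on Apr 5

Convert departure to UTC: 4:14 PM − 6:30 = 9:44 AM UTC on Apr 4.
Add 18 hours and 20 minutes travel time → 4:04 AM UTC (Apr 5).
Bangkok is UTC+7:00, so local arrival = 4:04 AM + 7:00 = 11:04 AM on Apr 5.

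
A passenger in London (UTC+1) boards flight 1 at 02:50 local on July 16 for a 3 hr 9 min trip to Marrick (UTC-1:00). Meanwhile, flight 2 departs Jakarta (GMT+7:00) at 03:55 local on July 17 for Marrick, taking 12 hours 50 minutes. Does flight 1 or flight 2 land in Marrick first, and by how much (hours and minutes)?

Flight 1 in UTC: 02:50 − 1:00 = 01:50 on Jul 16.
+3 hours and 9 minutes → arrive 04:59 UTC on Jul 16.
Flight 2 in UTC: 03:55 − 7:00 = 20:55 on Jul 16.
+12 hours and 50 minutes → arrive 09:45 UTC on Jul 17.
Flight 1 lands earlier by 28 hours 46 minutes.

the first, by 28 hours 46 minutes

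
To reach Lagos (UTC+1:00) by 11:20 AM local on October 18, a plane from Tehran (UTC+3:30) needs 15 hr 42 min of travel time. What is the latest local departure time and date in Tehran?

Target arrival in UTC: 11:20 AM − 1:00 = 10:20 AM on Oct 18.
Subtract 15 hours and 42 minutes → departure 6:38 PM UTC on Oct 17.
Tehran is UTC+3:30: 6:38 PM + 3:30 = 10:08 PM on Oct 17.

10:08 PM on Oct 17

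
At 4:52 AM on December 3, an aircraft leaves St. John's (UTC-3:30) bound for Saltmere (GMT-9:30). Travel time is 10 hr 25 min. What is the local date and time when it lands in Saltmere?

9:17 AM on Dec 3

Convert departure to UTC: 4:52 AM + 3:30 = 8:22 AM UTC on Dec 3.
Add 10 hours 25 minutes travel time → 6:47 PM UTC.
Saltmere is UTC−9:30, so local arrival = 6:47 PM − 9:30 = 9:17 AM on Dec 3.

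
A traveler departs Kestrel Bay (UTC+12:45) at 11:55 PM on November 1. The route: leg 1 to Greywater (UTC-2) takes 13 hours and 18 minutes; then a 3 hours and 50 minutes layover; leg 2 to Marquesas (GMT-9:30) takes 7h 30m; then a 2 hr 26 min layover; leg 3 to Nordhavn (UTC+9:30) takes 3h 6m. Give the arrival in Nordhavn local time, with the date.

Convert departure to UTC: 11:55 PM − 12:45 = 11:10 AM UTC on Nov 1.
Add 13 hours and 18 minutes leg 1 → 12:28 AM UTC (Nov 2).
Add 3 hours and 50 minutes layover in Greywater → 4:18 AM UTC.
Add 7 hours 30 minutes leg 2 → 11:48 AM UTC.
Add 2 hours and 26 minutes layover in Marquesas → 2:14 PM UTC.
Add 3 hours 6 minutes leg 3 → 5:20 PM UTC.
Nordhavn is UTC+9:30, so local arrival = 5:20 PM + 9:30 = 2:50 AM on Nov 3.

2:50 AM on Nov 3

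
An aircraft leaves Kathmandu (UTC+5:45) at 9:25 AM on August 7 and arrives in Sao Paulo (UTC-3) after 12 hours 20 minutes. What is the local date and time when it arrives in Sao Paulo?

1:00 PM on August 7

Convert departure to UTC: 9:25 AM − 5:45 = 3:40 AM UTC on Aug 7.
Add 12 hours and 20 minutes travel time → 4:00 PM UTC.
Sao Paulo is UTC−3:00, so local arrival = 4:00 PM − 3:00 = 1:00 PM on Aug 7.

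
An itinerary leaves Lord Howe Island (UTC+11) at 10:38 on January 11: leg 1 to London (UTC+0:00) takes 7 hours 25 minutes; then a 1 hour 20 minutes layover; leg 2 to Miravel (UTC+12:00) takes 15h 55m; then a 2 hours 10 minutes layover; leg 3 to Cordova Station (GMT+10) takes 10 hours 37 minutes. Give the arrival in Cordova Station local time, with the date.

23:05 on Jan 12

Convert departure to UTC: 10:38 − 11:00 = 23:38 UTC on Jan 10.
Add 7 hours 25 minutes leg 1 → 07:03 UTC (Jan 11).
Add 1 hour 20 minutes layover in London → 08:23 UTC.
Add 15 hours and 55 minutes leg 2 → 00:18 UTC (Jan 12).
Add 2 hours 10 minutes layover in Miravel → 02:28 UTC.
Add 10 hours 37 minutes leg 3 → 13:05 UTC.
Cordova Station is UTC+10:00, so local arrival = 13:05 + 10:00 = 23:05 on Jan 12.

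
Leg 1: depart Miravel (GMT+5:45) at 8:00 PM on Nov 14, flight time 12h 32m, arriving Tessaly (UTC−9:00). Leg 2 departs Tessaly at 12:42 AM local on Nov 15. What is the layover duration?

6 hours 55 minutes

Convert departure to UTC: 8:00 PM − 5:45 = 2:15 PM UTC on Nov 14.
Add 12 hours 32 minutes flight time → 2:47 AM UTC (Nov 15).
Tessaly is UTC−9:00, so local arrival = 2:47 AM − 9:00 = 5:47 PM on Nov 14.
Layover = 12:42 AM − 5:47 PM (+1 day) = 6 hours 55 minutes.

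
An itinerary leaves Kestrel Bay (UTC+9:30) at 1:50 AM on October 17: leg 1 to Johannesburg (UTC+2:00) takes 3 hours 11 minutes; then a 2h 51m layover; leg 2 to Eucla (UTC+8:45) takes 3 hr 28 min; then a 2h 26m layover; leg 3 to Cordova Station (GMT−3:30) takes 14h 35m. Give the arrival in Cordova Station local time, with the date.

Convert departure to UTC: 1:50 AM − 9:30 = 4:20 PM UTC on Oct 16.
Add 3 hours and 11 minutes leg 1 → 7:31 PM UTC.
Add 2 hours 51 minutes layover in Johannesburg → 10:22 PM UTC.
Add 3 hours and 28 minutes leg 2 → 1:50 AM UTC (Oct 17).
Add 2 hours and 26 minutes layover in Eucla → 4:16 AM UTC.
Add 14 hours 35 minutes leg 3 → 6:51 PM UTC.
Cordova Station is UTC−3:30, so local arrival = 6:51 PM − 3:30 = 3:21 PM on Oct 17.

3:21 PM on Oct 17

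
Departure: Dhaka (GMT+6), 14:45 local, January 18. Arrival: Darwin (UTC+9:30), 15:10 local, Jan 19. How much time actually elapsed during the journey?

Departure in UTC: 14:45 − 6:00 = 08:45 on Jan 18.
Arrival in UTC: 15:10 − 9:30 = 05:40 on Jan 19.
Elapsed = 05:40 − 08:45 (+1 day) = 20 hours 55 minutes.

20 hours 55 minutes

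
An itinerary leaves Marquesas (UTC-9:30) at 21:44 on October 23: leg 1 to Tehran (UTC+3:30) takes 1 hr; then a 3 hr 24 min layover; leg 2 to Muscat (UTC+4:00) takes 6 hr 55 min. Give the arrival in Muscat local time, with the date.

Convert departure to UTC: 21:44 + 9:30 = 07:14 UTC on Oct 24.
Add 1 hour leg 1 → 08:14 UTC.
Add 3 hours and 24 minutes layover in Tehran → 11:38 UTC.
Add 6 hours and 55 minutes leg 2 → 18:33 UTC.
Muscat is UTC+4:00, so local arrival = 18:33 + 4:00 = 22:33 on Oct 24.

22:33 on October 24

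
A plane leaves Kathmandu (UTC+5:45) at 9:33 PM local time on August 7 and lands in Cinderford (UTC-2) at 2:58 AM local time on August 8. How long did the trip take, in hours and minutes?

Departure in UTC: 9:33 PM − 5:45 = 3:48 PM on Aug 7.
Arrival in UTC: 2:58 AM + 2:00 = 4:58 AM on Aug 8.
Elapsed = 4:58 AM − 3:48 PM (+1 day) = 13 hours 10 minutes.

13 hours 10 minutes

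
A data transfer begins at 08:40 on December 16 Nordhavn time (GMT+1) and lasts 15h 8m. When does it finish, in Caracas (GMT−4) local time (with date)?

18:48 on Dec 16

Convert start to UTC: 08:40 − 1:00 = 07:40 UTC on Dec 16.
Add 15 hours 8 minutes duration → 22:48 UTC.
Caracas is UTC−4:00, so local end time = 22:48 − 4:00 = 18:48 on Dec 16.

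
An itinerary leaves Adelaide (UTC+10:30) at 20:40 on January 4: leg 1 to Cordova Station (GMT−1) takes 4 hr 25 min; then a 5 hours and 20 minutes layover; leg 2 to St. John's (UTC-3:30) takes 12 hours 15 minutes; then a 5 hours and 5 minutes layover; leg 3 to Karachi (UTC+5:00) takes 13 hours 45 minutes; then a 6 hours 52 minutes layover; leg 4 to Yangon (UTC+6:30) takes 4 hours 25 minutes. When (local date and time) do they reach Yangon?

20:47 on Jan 6

Convert departure to UTC: 20:40 − 10:30 = 10:10 UTC on Jan 4.
Add 4 hours 25 minutes leg 1 → 14:35 UTC.
Add 5 hours and 20 minutes layover in Cordova Station → 19:55 UTC.
Add 12 hours and 15 minutes leg 2 → 08:10 UTC (Jan 5).
Add 5 hours and 5 minutes layover in St. John's → 13:15 UTC.
Add 13 hours and 45 minutes leg 3 → 03:00 UTC (Jan 6).
Add 6 hours 52 minutes layover in Karachi → 09:52 UTC.
Add 4 hours and 25 minutes leg 4 → 14:17 UTC.
Yangon is UTC+6:30, so local arrival = 14:17 + 6:30 = 20:47 on Jan 6.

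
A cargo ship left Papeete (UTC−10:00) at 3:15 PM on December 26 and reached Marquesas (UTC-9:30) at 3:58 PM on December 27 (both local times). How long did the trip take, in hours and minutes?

Departure in UTC: 3:15 PM + 10:00 = 1:15 AM on Dec 27.
Arrival in UTC: 3:58 PM + 9:30 = 1:28 AM on Dec 28.
Elapsed = 1:28 AM − 1:15 AM (+1 day) = 24 hours 13 minutes.

24 hours 13 minutes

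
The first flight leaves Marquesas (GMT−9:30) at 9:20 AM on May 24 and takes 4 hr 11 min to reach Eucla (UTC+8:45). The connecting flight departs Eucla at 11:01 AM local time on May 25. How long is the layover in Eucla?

Convert departure to UTC: 9:20 AM + 9:30 = 6:50 PM UTC on May 24.
Add 4 hours and 11 minutes flight time → 11:01 PM UTC.
Eucla is UTC+8:45, so local arrival = 11:01 PM + 8:45 = 7:46 AM on May 25.
Layover = 11:01 AM − 7:46 AM = 3 hours 15 minutes.

3 hours 15 minutes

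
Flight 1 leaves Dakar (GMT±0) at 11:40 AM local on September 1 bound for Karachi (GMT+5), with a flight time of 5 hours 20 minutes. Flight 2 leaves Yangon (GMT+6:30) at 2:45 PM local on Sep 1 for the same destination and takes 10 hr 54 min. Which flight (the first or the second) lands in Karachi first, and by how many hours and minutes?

the first, by 2 hours 9 minutes

Flight 1 departs at 11:40 AM UTC (Sep 1).
+5 hours and 20 minutes → arrive 5:00 PM UTC on Sep 1.
Flight 2 in UTC: 2:45 PM − 6:30 = 8:15 AM on Sep 1.
+10 hours and 54 minutes → arrive 7:09 PM UTC on Sep 1.
Flight 1 lands earlier by 2 hours 9 minutes.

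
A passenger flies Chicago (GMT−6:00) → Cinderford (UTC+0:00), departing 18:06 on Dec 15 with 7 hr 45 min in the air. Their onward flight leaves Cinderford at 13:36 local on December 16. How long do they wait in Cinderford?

5 hours 45 minutes

Convert departure to UTC: 18:06 + 6:00 = 00:06 UTC on Dec 16.
Add 7 hours 45 minutes flight time → 07:51 UTC.
Cinderford is UTC+0, so local arrival is the same: 07:51 on Dec 16.
Layover = 13:36 − 07:51 = 5 hours 45 minutes.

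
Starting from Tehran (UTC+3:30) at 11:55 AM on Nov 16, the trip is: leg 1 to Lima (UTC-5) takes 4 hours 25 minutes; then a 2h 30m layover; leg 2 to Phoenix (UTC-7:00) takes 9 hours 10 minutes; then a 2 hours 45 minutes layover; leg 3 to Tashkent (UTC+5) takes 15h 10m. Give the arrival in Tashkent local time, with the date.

11:25 PM on November 17

Convert departure to UTC: 11:55 AM − 3:30 = 8:25 AM UTC on Nov 16.
Add 4 hours and 25 minutes leg 1 → 12:50 PM UTC.
Add 2 hours 30 minutes layover in Lima → 3:20 PM UTC.
Add 9 hours and 10 minutes leg 2 → 12:30 AM UTC (Nov 17).
Add 2 hours and 45 minutes layover in Phoenix → 3:15 AM UTC.
Add 15 hours 10 minutes leg 3 → 6:25 PM UTC.
Tashkent is UTC+5:00, so local arrival = 6:25 PM + 5:00 = 11:25 PM on Nov 17.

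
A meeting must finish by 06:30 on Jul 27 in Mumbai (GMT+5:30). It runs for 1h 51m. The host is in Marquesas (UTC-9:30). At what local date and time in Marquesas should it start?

Target end time in UTC: 06:30 − 5:30 = 01:00 on Jul 27.
Subtract 1 hour and 51 minutes → start 23:09 UTC on Jul 26.
Marquesas is UTC−9:30: 23:09 − 9:30 = 13:39 on Jul 26.

13:39 on July 26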